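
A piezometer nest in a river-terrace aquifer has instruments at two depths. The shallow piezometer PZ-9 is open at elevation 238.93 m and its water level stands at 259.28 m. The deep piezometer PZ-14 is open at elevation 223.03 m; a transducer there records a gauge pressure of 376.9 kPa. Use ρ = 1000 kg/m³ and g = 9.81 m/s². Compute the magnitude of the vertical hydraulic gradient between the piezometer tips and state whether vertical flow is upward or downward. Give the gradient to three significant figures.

|i_v| ≈ 0.136; vertical flow is upward

Total head at PZ-9: h = 259.28 m (water level in the standpipe).
Pressure head at PZ-14: ψ = P/(ρg) = 376.9×1000 / (1000 × 9.81) = 38.42 m.
Total head at PZ-14: h = z + ψ = 223.03 + 38.42 = 261.45 m.
Δh = h(PZ-9) − h(PZ-14) = 259.28 − 261.45 = -2.17 m.
Vertical separation Δz = 238.93 − 223.03 = 15.90 m.
|i_v| = |Δh| / Δz = 2.17 / 15.90 = 0.136.
Head is higher in the deep piezometer, so vertical flow is upward (discharge condition).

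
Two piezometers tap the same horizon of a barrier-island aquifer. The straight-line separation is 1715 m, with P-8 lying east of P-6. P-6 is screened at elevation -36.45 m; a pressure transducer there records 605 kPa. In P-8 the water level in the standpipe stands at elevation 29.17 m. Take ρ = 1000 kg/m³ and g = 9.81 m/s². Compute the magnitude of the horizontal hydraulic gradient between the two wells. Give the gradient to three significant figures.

Pressure head at P-6: ψ = P/(ρg) = 605×1000 / (1000 × 9.81) = 61.67 m.
Total head at P-6: h = z + ψ = -36.45 + 61.67 = 25.22 m.
Total head at P-8: h = 29.17 m (water level in the piezometer is the total head).
Head difference: h(P-6) − h(P-8) = 25.22 − 29.17 = -3.95 m.
Hydraulic gradient: i = |Δh| / L = 3.95 / 1715 = 0.00230.

i ≈ 0.00230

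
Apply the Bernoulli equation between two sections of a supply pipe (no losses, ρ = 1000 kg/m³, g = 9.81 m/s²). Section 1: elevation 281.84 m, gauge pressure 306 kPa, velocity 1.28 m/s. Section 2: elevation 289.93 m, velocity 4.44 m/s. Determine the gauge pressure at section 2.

P₂ ≈ 218 kPa

Pressure head at 1: ψ₁ = P₁/(ρg) = 306×1000 / (1000 × 9.81) = 31.19 m.
Velocity heads: v₁²/2g = 1.28²/19.62 = 0.084 m; v₂²/2g = 4.44²/19.62 = 1.005 m.
Total head H = z₁ + ψ₁ + v₁²/2g = 281.84 + 31.19 + 0.084 = 313.11 m.
ψ₂ = H − z₂ − v₂²/2g = 313.11 − 289.93 − 1.005 = 22.18 m.
P₂ = ρgψ₂ = 1000 × 9.81 × 22.18 ≈ 218 kPa.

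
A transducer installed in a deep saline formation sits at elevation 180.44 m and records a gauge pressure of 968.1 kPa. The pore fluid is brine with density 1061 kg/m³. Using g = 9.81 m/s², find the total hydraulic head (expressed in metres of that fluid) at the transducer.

h ≈ 273.45 m

ψ = P/(ρg) = 968.1×1000 / (1061 × 9.81) = 93.01 m.
h = z + ψ = 180.44 + 93.01 = 273.45 m.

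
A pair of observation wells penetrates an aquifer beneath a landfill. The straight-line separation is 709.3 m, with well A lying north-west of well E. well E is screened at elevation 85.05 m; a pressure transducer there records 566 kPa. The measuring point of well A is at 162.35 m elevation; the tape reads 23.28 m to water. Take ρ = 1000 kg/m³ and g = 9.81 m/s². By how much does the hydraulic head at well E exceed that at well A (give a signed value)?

Δh ≈ 3.68 m

Pressure head at well E: ψ = P/(ρg) = 566×1000 / (1000 × 9.81) = 57.70 m.
Total head at well E: h = z + ψ = 85.05 + 57.70 = 142.75 m.
Total head at well A: h = 162.35 − 23.28 = 139.07 m.
Head difference: h(well E) − h(well A) = 142.75 − 139.07 = 3.68 m.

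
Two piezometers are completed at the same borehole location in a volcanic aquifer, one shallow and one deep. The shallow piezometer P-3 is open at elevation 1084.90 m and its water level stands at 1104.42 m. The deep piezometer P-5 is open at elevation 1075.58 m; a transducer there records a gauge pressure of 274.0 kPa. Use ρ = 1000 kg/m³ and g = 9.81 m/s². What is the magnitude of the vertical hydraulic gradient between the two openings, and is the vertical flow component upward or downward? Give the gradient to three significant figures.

|i_v| ≈ 0.0976; vertical flow is downward

Total head at P-3: h = 1104.42 m (water level in the standpipe).
Pressure head at P-5: ψ = P/(ρg) = 274.0×1000 / (1000 × 9.81) = 27.93 m.
Total head at P-5: h = z + ψ = 1075.58 + 27.93 = 1103.51 m.
Δh = h(P-3) − h(P-5) = 1104.42 − 1103.51 = 0.91 m.
Vertical separation Δz = 1084.90 − 1075.58 = 9.32 m.
|i_v| = |Δh| / Δz = 0.91 / 9.32 = 0.0976.
Head is higher in the shallow piezometer, so vertical flow is downward (recharge condition).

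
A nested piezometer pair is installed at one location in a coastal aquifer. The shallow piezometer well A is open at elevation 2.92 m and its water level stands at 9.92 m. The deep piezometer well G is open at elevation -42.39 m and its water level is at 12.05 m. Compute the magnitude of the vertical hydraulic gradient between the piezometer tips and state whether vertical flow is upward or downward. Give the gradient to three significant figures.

Total head at well A: h = 9.92 m (water level in the standpipe).
Total head at well G: h = 12.05 m.
Δh = h(well A) − h(well G) = 9.92 − 12.05 = -2.13 m.
Vertical separation Δz = 2.92 − (-42.39) = 45.31 m.
|i_v| = |Δh| / Δz = 2.13 / 45.31 = 0.0470.
Head is higher in the deep piezometer, so vertical flow is upward (discharge condition).

|i_v| ≈ 0.0470; vertical flow is upward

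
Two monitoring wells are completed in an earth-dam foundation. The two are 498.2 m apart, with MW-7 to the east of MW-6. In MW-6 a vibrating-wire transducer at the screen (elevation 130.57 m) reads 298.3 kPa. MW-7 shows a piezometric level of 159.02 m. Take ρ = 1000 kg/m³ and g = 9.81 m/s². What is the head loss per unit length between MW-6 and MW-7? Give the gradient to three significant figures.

i ≈ 0.00393 m/m

Pressure head at MW-6: ψ = P/(ρg) = 298.3×1000 / (1000 × 9.81) = 30.41 m.
Total head at MW-6: h = z + ψ = 130.57 + 30.41 = 160.98 m.
Total head at MW-7: h = 159.02 m (water level in the piezometer is the total head).
Head difference: h(MW-6) − h(MW-7) = 160.98 − 159.02 = 1.96 m.
Hydraulic gradient: i = |Δh| / L = 1.96 / 498.2 = 0.00393.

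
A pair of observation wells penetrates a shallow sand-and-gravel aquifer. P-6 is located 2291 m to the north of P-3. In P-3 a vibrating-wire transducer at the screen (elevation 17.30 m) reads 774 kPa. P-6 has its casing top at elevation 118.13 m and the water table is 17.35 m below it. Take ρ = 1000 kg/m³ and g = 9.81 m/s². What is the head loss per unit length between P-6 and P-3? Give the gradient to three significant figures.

Pressure head at P-3: ψ = P/(ρg) = 774×1000 / (1000 × 9.81) = 78.90 m.
Total head at P-3: h = z + ψ = 17.30 + 78.90 = 96.20 m.
Total head at P-6: h = 118.13 − 17.35 = 100.78 m.
Head difference: h(P-3) − h(P-6) = 96.20 − 100.78 = -4.58 m.
Hydraulic gradient: i = |Δh| / L = 4.58 / 2291 = 0.00200.

i ≈ 0.00200 m/m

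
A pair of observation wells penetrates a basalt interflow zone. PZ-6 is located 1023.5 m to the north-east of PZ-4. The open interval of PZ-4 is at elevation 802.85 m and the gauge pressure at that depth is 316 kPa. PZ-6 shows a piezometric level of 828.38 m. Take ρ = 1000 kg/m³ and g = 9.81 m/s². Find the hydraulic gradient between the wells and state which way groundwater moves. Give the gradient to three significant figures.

i ≈ 0.00653; groundwater flows toward the north-east

Pressure head at PZ-4: ψ = P/(ρg) = 316×1000 / (1000 × 9.81) = 32.21 m.
Total head at PZ-4: h = z + ψ = 802.85 + 32.21 = 835.06 m.
Total head at PZ-6: h = 828.38 m (water level in the piezometer is the total head).
Head difference: h(PZ-4) − h(PZ-6) = 835.06 − 828.38 = 6.68 m.
Hydraulic gradient: i = |Δh| / L = 6.68 / 1023.5 = 0.00653.
Flow is from higher to lower head: from PZ-4 toward PZ-6, i.e. toward the north-east.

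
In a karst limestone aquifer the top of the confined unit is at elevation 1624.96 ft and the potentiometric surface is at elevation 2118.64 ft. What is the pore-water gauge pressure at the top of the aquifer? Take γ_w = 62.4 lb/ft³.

P ≈ 214 psi

Pressure head at the aquifer top: ψ = h − z = 2118.64 − 1624.96 = 493.68 ft.
P = γψ/144 = 62.4 × 493.68 / 144 = 214 psi.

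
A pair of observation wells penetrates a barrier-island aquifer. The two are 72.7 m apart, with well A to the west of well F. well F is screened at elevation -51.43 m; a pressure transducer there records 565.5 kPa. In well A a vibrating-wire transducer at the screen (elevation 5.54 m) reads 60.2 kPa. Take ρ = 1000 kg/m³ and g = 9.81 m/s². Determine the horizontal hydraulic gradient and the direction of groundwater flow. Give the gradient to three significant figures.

Pressure head at well F: ψ = P/(ρg) = 565.5×1000 / (1000 × 9.81) = 57.65 m.
Total head at well F: h = z + ψ = -51.43 + 57.65 = 6.22 m.
Pressure head at well A: ψ = P/(ρg) = 60.2×1000 / (1000 × 9.81) = 6.14 m.
Total head at well A: h = z + ψ = 5.54 + 6.14 = 11.68 m.
Head difference: h(well F) − h(well A) = 6.22 − 11.68 = -5.46 m.
Hydraulic gradient: i = |Δh| / L = 5.46 / 72.7 = 0.0751.
Flow is from higher to lower head: from well A toward well F, i.e. toward the east.

i ≈ 0.0751; groundwater flows toward the east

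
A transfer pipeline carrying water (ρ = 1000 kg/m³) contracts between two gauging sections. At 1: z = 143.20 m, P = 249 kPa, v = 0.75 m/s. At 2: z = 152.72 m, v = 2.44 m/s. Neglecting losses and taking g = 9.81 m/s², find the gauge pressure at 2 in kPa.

P₂ ≈ 153 kPa

Pressure head at 1: ψ₁ = P₁/(ρg) = 249×1000 / (1000 × 9.81) = 25.38 m.
Velocity heads: v₁²/2g = 0.75²/19.62 = 0.029 m; v₂²/2g = 2.44²/19.62 = 0.303 m.
Total head H = z₁ + ψ₁ + v₁²/2g = 143.20 + 25.38 + 0.029 = 168.61 m.
ψ₂ = H − z₂ − v₂²/2g = 168.61 − 152.72 − 0.303 = 15.59 m.
P₂ = ρgψ₂ = 1000 × 9.81 × 15.59 ≈ 153 kPa.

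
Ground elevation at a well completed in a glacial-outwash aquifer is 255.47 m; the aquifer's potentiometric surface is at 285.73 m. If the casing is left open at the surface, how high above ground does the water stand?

≈ 30.26 m above ground

Water rises to the potentiometric surface, so the rise above ground = 285.73 − 255.47 = 30.26 m.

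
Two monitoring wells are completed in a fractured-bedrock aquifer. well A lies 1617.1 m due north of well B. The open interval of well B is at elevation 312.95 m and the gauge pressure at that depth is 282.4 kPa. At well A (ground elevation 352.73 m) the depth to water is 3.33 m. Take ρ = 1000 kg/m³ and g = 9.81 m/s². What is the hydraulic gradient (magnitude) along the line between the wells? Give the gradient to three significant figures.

i ≈ 0.00474

Pressure head at well B: ψ = P/(ρg) = 282.4×1000 / (1000 × 9.81) = 28.79 m.
Total head at well B: h = z + ψ = 312.95 + 28.79 = 341.74 m.
Total head at well A: h = 352.73 − 3.33 = 349.40 m.
Head difference: h(well B) − h(well A) = 341.74 − 349.40 = -7.66 m.
Hydraulic gradient: i = |Δh| / L = 7.66 / 1617.1 = 0.00474.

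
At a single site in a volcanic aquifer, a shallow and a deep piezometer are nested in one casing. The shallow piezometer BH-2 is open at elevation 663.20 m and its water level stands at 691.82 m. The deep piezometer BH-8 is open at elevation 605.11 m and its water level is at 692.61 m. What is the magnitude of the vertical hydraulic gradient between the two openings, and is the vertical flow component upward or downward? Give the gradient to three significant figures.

|i_v| ≈ 0.0136; vertical flow is upward

Total head at BH-2: h = 691.82 m (water level in the standpipe).
Total head at BH-8: h = 692.61 m.
Δh = h(BH-2) − h(BH-8) = 691.82 − 692.61 = -0.79 m.
Vertical separation Δz = 663.20 − 605.11 = 58.09 m.
|i_v| = |Δh| / Δz = 0.79 / 58.09 = 0.0136.
Head is higher in the deep piezometer, so vertical flow is upward (discharge condition).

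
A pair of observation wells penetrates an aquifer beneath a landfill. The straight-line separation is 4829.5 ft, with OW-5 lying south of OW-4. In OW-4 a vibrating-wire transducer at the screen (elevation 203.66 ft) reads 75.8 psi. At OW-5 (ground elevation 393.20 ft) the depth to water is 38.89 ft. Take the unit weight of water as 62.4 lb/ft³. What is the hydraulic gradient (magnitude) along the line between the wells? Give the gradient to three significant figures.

i ≈ 0.00503

Pressure head at OW-4: ψ = 144·P/γ = 144 × 75.8 / 62.4 = 174.92 ft.
Total head at OW-4: h = z + ψ = 203.66 + 174.92 = 378.58 ft.
Total head at OW-5: h = 393.20 − 38.89 = 354.31 ft.
Head difference: h(OW-4) − h(OW-5) = 378.58 − 354.31 = 24.27 ft.
Hydraulic gradient: i = |Δh| / L = 24.27 / 4829.5 = 0.00503.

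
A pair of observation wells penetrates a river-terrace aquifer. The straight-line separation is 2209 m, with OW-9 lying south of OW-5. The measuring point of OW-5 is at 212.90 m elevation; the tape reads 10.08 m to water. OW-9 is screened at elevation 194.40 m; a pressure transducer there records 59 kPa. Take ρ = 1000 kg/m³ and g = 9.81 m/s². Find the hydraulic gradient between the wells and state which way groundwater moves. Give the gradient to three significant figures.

Total head at OW-5: h = 212.90 − 10.08 = 202.82 m.
Pressure head at OW-9: ψ = P/(ρg) = 59×1000 / (1000 × 9.81) = 6.01 m.
Total head at OW-9: h = z + ψ = 194.40 + 6.01 = 200.41 m.
Head difference: h(OW-5) − h(OW-9) = 202.82 − 200.41 = 2.41 m.
Hydraulic gradient: i = |Δh| / L = 2.41 / 2209 = 0.00109.
Flow is from higher to lower head: from OW-5 toward OW-9, i.e. toward the south.

i ≈ 0.00109; groundwater flows toward the south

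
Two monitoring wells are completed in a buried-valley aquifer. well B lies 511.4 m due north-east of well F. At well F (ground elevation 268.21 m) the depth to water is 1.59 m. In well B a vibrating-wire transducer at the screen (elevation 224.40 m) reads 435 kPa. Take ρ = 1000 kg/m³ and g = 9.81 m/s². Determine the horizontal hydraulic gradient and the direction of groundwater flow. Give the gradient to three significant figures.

Total head at well F: h = 268.21 − 1.59 = 266.62 m.
Pressure head at well B: ψ = P/(ρg) = 435×1000 / (1000 × 9.81) = 44.34 m.
Total head at well B: h = z + ψ = 224.40 + 44.34 = 268.74 m.
Head difference: h(well F) − h(well B) = 266.62 − 268.74 = -2.12 m.
Hydraulic gradient: i = |Δh| / L = 2.12 / 511.4 = 0.00415.
Flow is from higher to lower head: from well B toward well F, i.e. toward the south-west.

i ≈ 0.00415; groundwater flows toward the south-west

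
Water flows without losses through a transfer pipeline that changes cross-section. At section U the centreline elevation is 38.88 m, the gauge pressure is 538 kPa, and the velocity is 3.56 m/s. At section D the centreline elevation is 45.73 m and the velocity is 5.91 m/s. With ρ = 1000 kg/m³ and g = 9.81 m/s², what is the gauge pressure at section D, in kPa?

P₂ ≈ 460 kPa

Pressure head at U: ψ₁ = P₁/(ρg) = 538×1000 / (1000 × 9.81) = 54.84 m.
Velocity heads: v₁²/2g = 3.56²/19.62 = 0.646 m; v₂²/2g = 5.91²/19.62 = 1.780 m.
Total head H = z₁ + ψ₁ + v₁²/2g = 38.88 + 54.84 + 0.646 = 94.37 m.
ψ₂ = H − z₂ − v₂²/2g = 94.37 − 45.73 − 1.780 = 46.86 m.
P₂ = ρgψ₂ = 1000 × 9.81 × 46.86 ≈ 460 kPa.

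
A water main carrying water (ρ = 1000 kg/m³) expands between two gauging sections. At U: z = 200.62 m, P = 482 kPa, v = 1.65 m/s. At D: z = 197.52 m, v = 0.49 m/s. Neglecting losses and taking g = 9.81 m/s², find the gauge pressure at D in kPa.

P₂ ≈ 514 kPa

Pressure head at U: ψ₁ = P₁/(ρg) = 482×1000 / (1000 × 9.81) = 49.13 m.
Velocity heads: v₁²/2g = 1.65²/19.62 = 0.139 m; v₂²/2g = 0.49²/19.62 = 0.012 m.
Total head H = z₁ + ψ₁ + v₁²/2g = 200.62 + 49.13 + 0.139 = 249.89 m.
ψ₂ = H − z₂ − v₂²/2g = 249.89 − 197.52 − 0.012 = 52.36 m.
P₂ = ρgψ₂ = 1000 × 9.81 × 52.36 ≈ 514 kPa.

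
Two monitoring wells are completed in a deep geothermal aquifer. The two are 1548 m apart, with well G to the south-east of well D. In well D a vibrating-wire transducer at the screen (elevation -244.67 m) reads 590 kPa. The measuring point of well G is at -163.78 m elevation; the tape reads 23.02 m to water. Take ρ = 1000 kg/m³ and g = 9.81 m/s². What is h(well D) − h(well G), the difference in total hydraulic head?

Pressure head at well D: ψ = P/(ρg) = 590×1000 / (1000 × 9.81) = 60.14 m.
Total head at well D: h = z + ψ = -244.67 + 60.14 = -184.53 m.
Total head at well G: h = -163.78 − 23.02 = -186.80 m.
Head difference: h(well D) − h(well G) = -184.53 − (-186.80) = 2.27 m.

Δh ≈ 2.27 m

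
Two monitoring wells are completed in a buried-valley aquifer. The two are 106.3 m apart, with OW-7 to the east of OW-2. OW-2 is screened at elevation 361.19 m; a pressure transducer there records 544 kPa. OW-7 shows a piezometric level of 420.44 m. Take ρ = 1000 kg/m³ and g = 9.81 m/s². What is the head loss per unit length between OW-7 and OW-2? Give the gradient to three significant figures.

i ≈ 0.0357 m/m

Pressure head at OW-2: ψ = P/(ρg) = 544×1000 / (1000 × 9.81) = 55.45 m.
Total head at OW-2: h = z + ψ = 361.19 + 55.45 = 416.64 m.
Total head at OW-7: h = 420.44 m (water level in the piezometer is the total head).
Head difference: h(OW-2) − h(OW-7) = 416.64 − 420.44 = -3.80 m.
Hydraulic gradient: i = |Δh| / L = 3.80 / 106.3 = 0.0357.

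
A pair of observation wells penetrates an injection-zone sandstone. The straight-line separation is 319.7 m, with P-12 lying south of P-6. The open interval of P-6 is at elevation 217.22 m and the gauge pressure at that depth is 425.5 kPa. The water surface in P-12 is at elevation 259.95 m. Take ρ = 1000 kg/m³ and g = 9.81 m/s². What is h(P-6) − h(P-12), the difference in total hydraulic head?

Pressure head at P-6: ψ = P/(ρg) = 425.5×1000 / (1000 × 9.81) = 43.37 m.
Total head at P-6: h = z + ψ = 217.22 + 43.37 = 260.59 m.
Total head at P-12: h = 259.95 m (water level in the piezometer is the total head).
Head difference: h(P-6) − h(P-12) = 260.59 − 259.95 = 0.64 m.

Δh ≈ 0.64 m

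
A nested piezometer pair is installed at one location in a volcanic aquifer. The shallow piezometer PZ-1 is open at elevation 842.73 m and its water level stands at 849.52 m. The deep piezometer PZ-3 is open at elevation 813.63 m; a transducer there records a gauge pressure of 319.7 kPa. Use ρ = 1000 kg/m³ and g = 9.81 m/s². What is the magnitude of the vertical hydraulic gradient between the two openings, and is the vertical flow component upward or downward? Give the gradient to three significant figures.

|i_v| ≈ 0.113; vertical flow is downward

Total head at PZ-1: h = 849.52 m (water level in the standpipe).
Pressure head at PZ-3: ψ = P/(ρg) = 319.7×1000 / (1000 × 9.81) = 32.59 m.
Total head at PZ-3: h = z + ψ = 813.63 + 32.59 = 846.22 m.
Δh = h(PZ-1) − h(PZ-3) = 849.52 − 846.22 = 3.30 m.
Vertical separation Δz = 842.73 − 813.63 = 29.10 m.
|i_v| = |Δh| / Δz = 3.30 / 29.10 = 0.113.
Head is higher in the shallow piezometer, so vertical flow is downward (recharge condition).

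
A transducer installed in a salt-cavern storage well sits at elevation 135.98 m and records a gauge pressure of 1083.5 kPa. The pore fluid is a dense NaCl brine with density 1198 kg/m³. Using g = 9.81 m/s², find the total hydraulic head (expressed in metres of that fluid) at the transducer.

ψ = P/(ρg) = 1083.5×1000 / (1198 × 9.81) = 92.19 m.
h = z + ψ = 135.98 + 92.19 = 228.17 m.

h ≈ 228.17 m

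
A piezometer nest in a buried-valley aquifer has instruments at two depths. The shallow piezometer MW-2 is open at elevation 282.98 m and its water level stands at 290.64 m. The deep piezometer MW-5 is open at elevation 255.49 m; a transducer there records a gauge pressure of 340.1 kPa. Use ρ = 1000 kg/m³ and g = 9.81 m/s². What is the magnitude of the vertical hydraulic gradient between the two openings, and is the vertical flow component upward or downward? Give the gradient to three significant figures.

Total head at MW-2: h = 290.64 m (water level in the standpipe).
Pressure head at MW-5: ψ = P/(ρg) = 340.1×1000 / (1000 × 9.81) = 34.67 m.
Total head at MW-5: h = z + ψ = 255.49 + 34.67 = 290.16 m.
Δh = h(MW-2) − h(MW-5) = 290.64 − 290.16 = 0.48 m.
Vertical separation Δz = 282.98 − 255.49 = 27.49 m.
|i_v| = |Δh| / Δz = 0.48 / 27.49 = 0.0175.
Head is higher in the shallow piezometer, so vertical flow is downward (recharge condition).

|i_v| ≈ 0.0175; vertical flow is downward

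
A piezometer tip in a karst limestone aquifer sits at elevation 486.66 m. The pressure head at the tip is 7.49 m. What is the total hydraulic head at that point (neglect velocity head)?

h ≈ 494.15 m

h = z + ψ = 486.66 + 7.49 = 494.15 m.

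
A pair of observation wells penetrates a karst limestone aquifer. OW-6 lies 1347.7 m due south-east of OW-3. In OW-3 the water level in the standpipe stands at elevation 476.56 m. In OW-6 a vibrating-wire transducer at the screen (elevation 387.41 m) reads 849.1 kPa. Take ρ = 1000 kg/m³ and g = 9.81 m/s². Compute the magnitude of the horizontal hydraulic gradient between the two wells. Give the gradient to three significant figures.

i ≈ 0.00193

Total head at OW-3: h = 476.56 m (water level in the piezometer is the total head).
Pressure head at OW-6: ψ = P/(ρg) = 849.1×1000 / (1000 × 9.81) = 86.55 m.
Total head at OW-6: h = z + ψ = 387.41 + 86.55 = 473.96 m.
Head difference: h(OW-3) − h(OW-6) = 476.56 − 473.96 = 2.60 m.
Hydraulic gradient: i = |Δh| / L = 2.60 / 1347.7 = 0.00193.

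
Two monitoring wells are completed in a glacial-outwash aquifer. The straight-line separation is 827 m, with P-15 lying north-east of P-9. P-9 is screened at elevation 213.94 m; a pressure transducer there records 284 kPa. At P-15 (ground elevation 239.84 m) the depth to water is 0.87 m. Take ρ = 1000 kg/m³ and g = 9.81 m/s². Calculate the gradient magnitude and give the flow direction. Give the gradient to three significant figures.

Pressure head at P-9: ψ = P/(ρg) = 284×1000 / (1000 × 9.81) = 28.95 m.
Total head at P-9: h = z + ψ = 213.94 + 28.95 = 242.89 m.
Total head at P-15: h = 239.84 − 0.87 = 238.97 m.
Head difference: h(P-9) − h(P-15) = 242.89 − 238.97 = 3.92 m.
Hydraulic gradient: i = |Δh| / L = 3.92 / 827 = 0.00474.
Flow is from higher to lower head: from P-9 toward P-15, i.e. toward the north-east.

i ≈ 0.00474; groundwater flows toward the north-east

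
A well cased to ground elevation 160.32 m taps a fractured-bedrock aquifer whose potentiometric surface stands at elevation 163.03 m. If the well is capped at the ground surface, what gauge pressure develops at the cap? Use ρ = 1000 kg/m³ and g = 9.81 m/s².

P ≈ 26.6 kPa

Head above the cap: Δh = 163.03 − 160.32 = 2.71 m.
P = ρgΔh = 1000 × 9.81 × 2.71 = 26585 Pa ≈ 26.6 kPa.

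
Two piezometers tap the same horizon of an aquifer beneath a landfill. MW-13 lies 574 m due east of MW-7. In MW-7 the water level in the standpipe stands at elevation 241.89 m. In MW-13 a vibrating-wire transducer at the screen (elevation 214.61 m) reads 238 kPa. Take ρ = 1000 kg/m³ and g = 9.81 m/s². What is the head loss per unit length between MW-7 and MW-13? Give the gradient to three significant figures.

i ≈ 0.00526 m/m

Total head at MW-7: h = 241.89 m (water level in the piezometer is the total head).
Pressure head at MW-13: ψ = P/(ρg) = 238×1000 / (1000 × 9.81) = 24.26 m.
Total head at MW-13: h = z + ψ = 214.61 + 24.26 = 238.87 m.
Head difference: h(MW-7) − h(MW-13) = 241.89 − 238.87 = 3.02 m.
Hydraulic gradient: i = |Δh| / L = 3.02 / 574 = 0.00526.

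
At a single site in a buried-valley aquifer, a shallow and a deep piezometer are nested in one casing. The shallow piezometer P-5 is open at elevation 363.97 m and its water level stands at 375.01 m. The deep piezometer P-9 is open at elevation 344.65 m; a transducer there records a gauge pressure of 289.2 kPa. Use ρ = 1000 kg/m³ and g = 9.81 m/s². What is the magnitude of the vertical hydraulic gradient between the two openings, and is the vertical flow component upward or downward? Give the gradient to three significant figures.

|i_v| ≈ 0.0455; vertical flow is downward

Total head at P-5: h = 375.01 m (water level in the standpipe).
Pressure head at P-9: ψ = P/(ρg) = 289.2×1000 / (1000 × 9.81) = 29.48 m.
Total head at P-9: h = z + ψ = 344.65 + 29.48 = 374.13 m.
Δh = h(P-5) − h(P-9) = 375.01 − 374.13 = 0.88 m.
Vertical separation Δz = 363.97 − 344.65 = 19.32 m.
|i_v| = |Δh| / Δz = 0.88 / 19.32 = 0.0455.
Head is higher in the shallow piezometer, so vertical flow is downward (recharge condition).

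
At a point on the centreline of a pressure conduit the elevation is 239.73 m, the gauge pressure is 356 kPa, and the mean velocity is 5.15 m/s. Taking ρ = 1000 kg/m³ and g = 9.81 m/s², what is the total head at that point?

Pressure head ψ = P/(ρg) = 356×1000 / (1000 × 9.81) = 36.29 m.
Velocity head = v²/(2g) = 5.15² / (2 × 9.81) = 1.352 m.
h = z + ψ + v²/(2g) = 239.73 + 36.29 + 1.352 = 277.37 m.

h ≈ 277.37 m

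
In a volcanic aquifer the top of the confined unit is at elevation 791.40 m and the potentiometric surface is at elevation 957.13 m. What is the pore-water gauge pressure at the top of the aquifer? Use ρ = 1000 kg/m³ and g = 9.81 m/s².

Pressure head at the aquifer top: ψ = h − z = 957.13 − 791.40 = 165.73 m.
P = ρgψ = 1000 × 9.81 × 165.73 = 1625811 Pa ≈ 1630 kPa.

P ≈ 1630 kPa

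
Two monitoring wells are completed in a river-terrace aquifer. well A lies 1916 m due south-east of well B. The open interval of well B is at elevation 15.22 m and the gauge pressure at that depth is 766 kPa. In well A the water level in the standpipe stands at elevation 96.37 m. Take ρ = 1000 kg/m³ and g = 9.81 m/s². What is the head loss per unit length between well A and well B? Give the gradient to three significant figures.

Pressure head at well B: ψ = P/(ρg) = 766×1000 / (1000 × 9.81) = 78.08 m.
Total head at well B: h = z + ψ = 15.22 + 78.08 = 93.30 m.
Total head at well A: h = 96.37 m (water level in the piezometer is the total head).
Head difference: h(well B) − h(well A) = 93.30 − 96.37 = -3.07 m.
Hydraulic gradient: i = |Δh| / L = 3.07 / 1916 = 0.00160.

i ≈ 0.00160 m/m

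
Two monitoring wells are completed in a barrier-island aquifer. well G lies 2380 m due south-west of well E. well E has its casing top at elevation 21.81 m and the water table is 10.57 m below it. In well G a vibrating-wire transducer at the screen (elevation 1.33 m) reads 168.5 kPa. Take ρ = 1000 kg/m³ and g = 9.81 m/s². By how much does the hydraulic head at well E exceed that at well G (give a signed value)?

Total head at well E: h = 21.81 − 10.57 = 11.24 m.
Pressure head at well G: ψ = P/(ρg) = 168.5×1000 / (1000 × 9.81) = 17.18 m.
Total head at well G: h = z + ψ = 1.33 + 17.18 = 18.51 m.
Head difference: h(well E) − h(well G) = 11.24 − 18.51 = -7.27 m.

Δh ≈ -7.27 m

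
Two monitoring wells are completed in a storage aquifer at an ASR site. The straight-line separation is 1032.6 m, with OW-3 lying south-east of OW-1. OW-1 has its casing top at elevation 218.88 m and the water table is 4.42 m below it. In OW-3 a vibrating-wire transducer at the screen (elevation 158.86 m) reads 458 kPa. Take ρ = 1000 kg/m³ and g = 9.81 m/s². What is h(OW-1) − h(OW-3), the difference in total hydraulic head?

Total head at OW-1: h = 218.88 − 4.42 = 214.46 m.
Pressure head at OW-3: ψ = P/(ρg) = 458×1000 / (1000 × 9.81) = 46.69 m.
Total head at OW-3: h = z + ψ = 158.86 + 46.69 = 205.55 m.
Head difference: h(OW-1) − h(OW-3) = 214.46 − 205.55 = 8.91 m.

Δh ≈ 8.91 m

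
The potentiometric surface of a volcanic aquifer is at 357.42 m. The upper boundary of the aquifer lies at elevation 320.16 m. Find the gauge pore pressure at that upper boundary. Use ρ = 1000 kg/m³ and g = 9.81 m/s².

P ≈ 366 kPa

Pressure head at the aquifer top: ψ = h − z = 357.42 − 320.16 = 37.26 m.
P = ρgψ = 1000 × 9.81 × 37.26 = 365521 Pa ≈ 366 kPa.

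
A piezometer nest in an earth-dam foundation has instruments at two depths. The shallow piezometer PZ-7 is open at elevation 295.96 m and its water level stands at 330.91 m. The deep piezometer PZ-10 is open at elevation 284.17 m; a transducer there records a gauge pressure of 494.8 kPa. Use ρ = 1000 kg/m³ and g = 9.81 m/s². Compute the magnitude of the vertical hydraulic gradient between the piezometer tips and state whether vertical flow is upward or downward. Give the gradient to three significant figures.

Total head at PZ-7: h = 330.91 m (water level in the standpipe).
Pressure head at PZ-10: ψ = P/(ρg) = 494.8×1000 / (1000 × 9.81) = 50.44 m.
Total head at PZ-10: h = z + ψ = 284.17 + 50.44 = 334.61 m.
Δh = h(PZ-7) − h(PZ-10) = 330.91 − 334.61 = -3.70 m.
Vertical separation Δz = 295.96 − 284.17 = 11.79 m.
|i_v| = |Δh| / Δz = 3.70 / 11.79 = 0.314.
Head is higher in the deep piezometer, so vertical flow is upward (discharge condition).

|i_v| ≈ 0.314; vertical flow is upward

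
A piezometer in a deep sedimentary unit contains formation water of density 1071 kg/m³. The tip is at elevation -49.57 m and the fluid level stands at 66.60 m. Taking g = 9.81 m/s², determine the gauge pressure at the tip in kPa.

Pressure head ψ = h − z = 66.60 − (-49.57) = 116.17 m.
P = ρgψ = 1071 × 9.81 × 116.17 = 1220541 Pa ≈ 1220 kPa.

P ≈ 1220 kPa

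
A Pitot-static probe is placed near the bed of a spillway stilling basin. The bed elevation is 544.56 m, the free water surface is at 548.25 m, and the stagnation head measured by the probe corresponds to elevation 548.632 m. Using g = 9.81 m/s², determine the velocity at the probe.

Near the bed, under hydrostatic conditions, the piezometric head (z + ψ) equals the free-surface elevation, 548.25 m.
Velocity head = total − piezometric = 548.632 − 548.25 = 0.382 m.
v = √(2g·h_v) = √(2 × 9.81 × 0.382) = 2.74 m/s.

v ≈ 2.74 m/s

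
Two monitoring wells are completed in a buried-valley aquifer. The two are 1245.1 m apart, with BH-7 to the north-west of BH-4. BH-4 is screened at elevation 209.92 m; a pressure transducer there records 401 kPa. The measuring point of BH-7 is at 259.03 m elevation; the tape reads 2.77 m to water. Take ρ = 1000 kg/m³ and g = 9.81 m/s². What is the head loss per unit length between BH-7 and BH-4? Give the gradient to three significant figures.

Pressure head at BH-4: ψ = P/(ρg) = 401×1000 / (1000 × 9.81) = 40.88 m.
Total head at BH-4: h = z + ψ = 209.92 + 40.88 = 250.80 m.
Total head at BH-7: h = 259.03 − 2.77 = 256.26 m.
Head difference: h(BH-4) − h(BH-7) = 250.80 − 256.26 = -5.46 m.
Hydraulic gradient: i = |Δh| / L = 5.46 / 1245.1 = 0.00439.

i ≈ 0.00439 m/m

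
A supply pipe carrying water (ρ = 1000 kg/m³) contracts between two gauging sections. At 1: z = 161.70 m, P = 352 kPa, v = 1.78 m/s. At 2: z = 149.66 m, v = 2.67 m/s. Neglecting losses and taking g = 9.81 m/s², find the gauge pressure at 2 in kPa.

P₂ ≈ 468 kPa

Pressure head at 1: ψ₁ = P₁/(ρg) = 352×1000 / (1000 × 9.81) = 35.88 m.
Velocity heads: v₁²/2g = 1.78²/19.62 = 0.161 m; v₂²/2g = 2.67²/19.62 = 0.363 m.
Total head H = z₁ + ψ₁ + v₁²/2g = 161.70 + 35.88 + 0.161 = 197.74 m.
ψ₂ = H − z₂ − v₂²/2g = 197.74 − 149.66 − 0.363 = 47.72 m.
P₂ = ρgψ₂ = 1000 × 9.81 × 47.72 ≈ 468 kPa.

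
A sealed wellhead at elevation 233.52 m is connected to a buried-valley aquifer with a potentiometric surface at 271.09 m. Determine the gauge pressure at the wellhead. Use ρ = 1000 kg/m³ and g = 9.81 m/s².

P ≈ 369 kPa

Head above the cap: Δh = 271.09 − 233.52 = 37.57 m.
P = ρgΔh = 1000 × 9.81 × 37.57 = 368562 Pa ≈ 369 kPa.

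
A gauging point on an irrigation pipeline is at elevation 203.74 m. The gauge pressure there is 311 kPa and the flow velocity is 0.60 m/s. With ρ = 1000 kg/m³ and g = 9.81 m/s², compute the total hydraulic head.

Pressure head ψ = P/(ρg) = 311×1000 / (1000 × 9.81) = 31.70 m.
Velocity head = v²/(2g) = 0.60² / (2 × 9.81) = 0.018 m.
h = z + ψ + v²/(2g) = 203.74 + 31.70 + 0.018 = 235.46 m.

h ≈ 235.46 m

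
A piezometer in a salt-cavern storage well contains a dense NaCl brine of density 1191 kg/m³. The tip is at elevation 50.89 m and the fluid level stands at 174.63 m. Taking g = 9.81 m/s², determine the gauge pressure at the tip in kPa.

Pressure head ψ = h − z = 174.63 − 50.89 = 123.74 m.
P = ρgψ = 1191 × 9.81 × 123.74 = 1445742 Pa ≈ 1450 kPa.

P ≈ 1450 kPa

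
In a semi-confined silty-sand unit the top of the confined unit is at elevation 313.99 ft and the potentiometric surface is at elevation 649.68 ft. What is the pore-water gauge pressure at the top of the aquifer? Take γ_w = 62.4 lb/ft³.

Pressure head at the aquifer top: ψ = h − z = 649.68 − 313.99 = 335.69 ft.
P = γψ/144 = 62.4 × 335.69 / 144 = 145 psi.

P ≈ 145 psi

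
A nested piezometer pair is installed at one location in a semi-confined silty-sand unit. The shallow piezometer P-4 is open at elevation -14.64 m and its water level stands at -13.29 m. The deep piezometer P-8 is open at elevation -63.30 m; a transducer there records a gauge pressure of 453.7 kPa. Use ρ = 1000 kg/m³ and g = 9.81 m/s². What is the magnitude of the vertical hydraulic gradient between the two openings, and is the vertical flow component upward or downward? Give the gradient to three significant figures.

|i_v| ≈ 0.0773; vertical flow is downward

Total head at P-4: h = -13.29 m (water level in the standpipe).
Pressure head at P-8: ψ = P/(ρg) = 453.7×1000 / (1000 × 9.81) = 46.25 m.
Total head at P-8: h = z + ψ = -63.30 + 46.25 = -17.05 m.
Δh = h(P-4) − h(P-8) = -13.29 − (-17.05) = 3.76 m.
Vertical separation Δz = -14.64 − (-63.30) = 48.66 m.
|i_v| = |Δh| / Δz = 3.76 / 48.66 = 0.0773.
Head is higher in the shallow piezometer, so vertical flow is downward (recharge condition).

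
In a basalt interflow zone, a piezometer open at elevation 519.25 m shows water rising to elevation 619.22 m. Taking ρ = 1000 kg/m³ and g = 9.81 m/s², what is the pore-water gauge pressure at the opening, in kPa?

P ≈ 981 kPa

Pressure head ψ = h − z = 619.22 − 519.25 = 99.97 m.
P = ρgψ = 1000 × 9.81 × 99.97 = 980706 Pa ≈ 981 kPa.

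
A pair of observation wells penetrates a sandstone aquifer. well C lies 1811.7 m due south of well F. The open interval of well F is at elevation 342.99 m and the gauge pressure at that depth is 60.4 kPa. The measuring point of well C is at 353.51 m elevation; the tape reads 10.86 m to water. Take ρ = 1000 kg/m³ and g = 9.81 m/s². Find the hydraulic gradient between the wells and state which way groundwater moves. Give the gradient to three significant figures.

Pressure head at well F: ψ = P/(ρg) = 60.4×1000 / (1000 × 9.81) = 6.16 m.
Total head at well F: h = z + ψ = 342.99 + 6.16 = 349.15 m.
Total head at well C: h = 353.51 − 10.86 = 342.65 m.
Head difference: h(well F) − h(well C) = 349.15 − 342.65 = 6.50 m.
Hydraulic gradient: i = |Δh| / L = 6.50 / 1811.7 = 0.00359.
Flow is from higher to lower head: from well F toward well C, i.e. toward the south.

i ≈ 0.00359; groundwater flows toward the south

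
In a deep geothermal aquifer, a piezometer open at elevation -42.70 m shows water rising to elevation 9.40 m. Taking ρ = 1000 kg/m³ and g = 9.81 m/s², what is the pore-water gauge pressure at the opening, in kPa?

P ≈ 511 kPa

Pressure head ψ = h − z = 9.40 − (-42.70) = 52.10 m.
P = ρgψ = 1000 × 9.81 × 52.10 = 511101 Pa ≈ 511 kPa.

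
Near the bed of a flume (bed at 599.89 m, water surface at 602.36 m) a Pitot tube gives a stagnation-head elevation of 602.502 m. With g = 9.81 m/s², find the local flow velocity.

v ≈ 1.67 m/s

Near the bed, under hydrostatic conditions, the piezometric head (z + ψ) equals the free-surface elevation, 602.36 m.
Velocity head = total − piezometric = 602.502 − 602.36 = 0.142 m.
v = √(2g·h_v) = √(2 × 9.81 × 0.142) = 1.67 m/s.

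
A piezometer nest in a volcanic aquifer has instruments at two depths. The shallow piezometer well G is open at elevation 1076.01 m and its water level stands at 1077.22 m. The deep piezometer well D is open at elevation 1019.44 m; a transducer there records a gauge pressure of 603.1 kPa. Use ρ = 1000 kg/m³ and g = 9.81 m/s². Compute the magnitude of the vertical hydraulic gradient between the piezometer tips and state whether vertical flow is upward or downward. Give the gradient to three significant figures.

Total head at well G: h = 1077.22 m (water level in the standpipe).
Pressure head at well D: ψ = P/(ρg) = 603.1×1000 / (1000 × 9.81) = 61.48 m.
Total head at well D: h = z + ψ = 1019.44 + 61.48 = 1080.92 m.
Δh = h(well G) − h(well D) = 1077.22 − 1080.92 = -3.70 m.
Vertical separation Δz = 1076.01 − 1019.44 = 56.57 m.
|i_v| = |Δh| / Δz = 3.70 / 56.57 = 0.0654.
Head is higher in the deep piezometer, so vertical flow is upward (discharge condition).

|i_v| ≈ 0.0654; vertical flow is upward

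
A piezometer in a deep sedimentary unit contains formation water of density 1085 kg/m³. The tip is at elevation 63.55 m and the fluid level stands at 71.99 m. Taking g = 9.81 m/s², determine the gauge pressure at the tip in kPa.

P ≈ 89.8 kPa

Pressure head ψ = h − z = 71.99 − 63.55 = 8.44 m.
P = ρgψ = 1085 × 9.81 × 8.44 = 89834 Pa ≈ 89.8 kPa.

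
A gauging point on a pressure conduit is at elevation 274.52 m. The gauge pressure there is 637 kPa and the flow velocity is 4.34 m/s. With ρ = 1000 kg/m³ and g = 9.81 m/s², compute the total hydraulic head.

h ≈ 340.41 m

Pressure head ψ = P/(ρg) = 637×1000 / (1000 × 9.81) = 64.93 m.
Velocity head = v²/(2g) = 4.34² / (2 × 9.81) = 0.960 m.
h = z + ψ + v²/(2g) = 274.52 + 64.93 + 0.960 = 340.41 m.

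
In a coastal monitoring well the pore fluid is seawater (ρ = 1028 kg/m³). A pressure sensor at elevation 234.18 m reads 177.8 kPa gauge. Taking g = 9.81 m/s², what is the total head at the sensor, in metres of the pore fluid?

h ≈ 251.81 m

ψ = P/(ρg) = 177.8×1000 / (1028 × 9.81) = 17.63 m.
h = z + ψ = 234.18 + 17.63 = 251.81 m.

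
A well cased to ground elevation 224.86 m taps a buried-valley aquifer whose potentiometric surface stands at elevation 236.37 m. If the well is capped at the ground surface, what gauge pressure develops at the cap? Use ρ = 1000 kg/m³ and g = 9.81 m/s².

Head above the cap: Δh = 236.37 − 224.86 = 11.51 m.
P = ρgΔh = 1000 × 9.81 × 11.51 = 112913 Pa ≈ 113 kPa.

P ≈ 113 kPa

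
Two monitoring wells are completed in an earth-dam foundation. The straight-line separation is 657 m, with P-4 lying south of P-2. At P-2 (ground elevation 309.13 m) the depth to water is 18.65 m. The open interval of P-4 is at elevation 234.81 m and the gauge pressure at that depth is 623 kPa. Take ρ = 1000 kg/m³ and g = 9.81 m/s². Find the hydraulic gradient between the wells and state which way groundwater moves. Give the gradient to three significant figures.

i ≈ 0.0119; groundwater flows toward the north

Total head at P-2: h = 309.13 − 18.65 = 290.48 m.
Pressure head at P-4: ψ = P/(ρg) = 623×1000 / (1000 × 9.81) = 63.51 m.
Total head at P-4: h = z + ψ = 234.81 + 63.51 = 298.32 m.
Head difference: h(P-2) − h(P-4) = 290.48 − 298.32 = -7.84 m.
Hydraulic gradient: i = |Δh| / L = 7.84 / 657 = 0.0119.
Flow is from higher to lower head: from P-4 toward P-2, i.e. toward the north.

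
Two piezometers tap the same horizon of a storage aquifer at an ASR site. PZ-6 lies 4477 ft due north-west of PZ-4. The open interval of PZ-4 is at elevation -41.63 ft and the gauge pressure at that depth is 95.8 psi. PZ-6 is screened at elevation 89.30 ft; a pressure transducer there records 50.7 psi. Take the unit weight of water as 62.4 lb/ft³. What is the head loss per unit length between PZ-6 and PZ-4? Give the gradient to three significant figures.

Pressure head at PZ-4: ψ = 144·P/γ = 144 × 95.8 / 62.4 = 221.08 ft.
Total head at PZ-4: h = z + ψ = -41.63 + 221.08 = 179.45 ft.
Pressure head at PZ-6: ψ = 144·P/γ = 144 × 50.7 / 62.4 = 117.00 ft.
Total head at PZ-6: h = z + ψ = 89.30 + 117.00 = 206.30 ft.
Head difference: h(PZ-4) − h(PZ-6) = 179.45 − 206.30 = -26.85 ft.
Hydraulic gradient: i = |Δh| / L = 26.85 / 4477 = 0.00600.

i ≈ 0.00600 ft/ft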